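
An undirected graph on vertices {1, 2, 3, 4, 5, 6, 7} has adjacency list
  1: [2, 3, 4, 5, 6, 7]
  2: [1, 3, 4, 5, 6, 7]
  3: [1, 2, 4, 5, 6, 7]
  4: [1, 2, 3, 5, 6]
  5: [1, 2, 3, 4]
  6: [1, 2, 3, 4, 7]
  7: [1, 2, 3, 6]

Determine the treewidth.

4

A width-4 tree decomposition is:
Bags: B1 = {1, 2, 3, 4, 5}  B2 = {1, 2, 3, 4, 6}  B3 = {1, 2, 3, 6, 7}
Tree: B1–B2, B2–B3
The largest bag has 5 vertices, giving width 4; this decomposition certifies tw(G) ≤ 4. Conversely, {1, 2, 3, 4, 5} is a clique of size 5, and the vertices of any clique must share a bag in every tree decomposition; so some bag has ≥ 5 vertices and tw(G) ≥ 4. The upper and lower bounds meet at 4, so that is the treewidth.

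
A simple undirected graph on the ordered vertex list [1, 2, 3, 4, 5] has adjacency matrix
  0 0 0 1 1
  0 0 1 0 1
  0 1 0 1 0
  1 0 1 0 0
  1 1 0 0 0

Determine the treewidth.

2

A width-2 tree decomposition is:
Bags: B1 = {2, 3, 5}  B2 = {3, 4, 5}  B3 = {1, 4, 5}
Tree: B1–B2, B2–B3
Every bag has size at most 3, so the width is 3 − 1 = 2 and tw(G) ≤ 2. The edges 5–2–3–4–1–5 form a cycle, so G is not a tree and its treewidth is at least 2. The upper and lower bounds meet at 2, so that is the treewidth.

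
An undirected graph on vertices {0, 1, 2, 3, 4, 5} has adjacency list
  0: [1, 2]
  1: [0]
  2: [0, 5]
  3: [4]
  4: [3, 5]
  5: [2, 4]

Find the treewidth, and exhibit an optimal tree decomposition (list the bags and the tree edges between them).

Each bag holds 2 vertices, so the decomposition has width 1, which upper-bounds the treewidth. Any graph with an edge has treewidth ≥ 1, and G has the edge 1–0. Combining the bounds, tw(G) = 1.

Treewidth 1.
One optimal decomposition is:
Bags: B1 = {0, 1}  B2 = {0, 2}  B3 = {2, 5}  B4 = {4, 5}  B5 = {3, 4}
Tree: B1–B2, B2–B3, B3–B4, B4–B5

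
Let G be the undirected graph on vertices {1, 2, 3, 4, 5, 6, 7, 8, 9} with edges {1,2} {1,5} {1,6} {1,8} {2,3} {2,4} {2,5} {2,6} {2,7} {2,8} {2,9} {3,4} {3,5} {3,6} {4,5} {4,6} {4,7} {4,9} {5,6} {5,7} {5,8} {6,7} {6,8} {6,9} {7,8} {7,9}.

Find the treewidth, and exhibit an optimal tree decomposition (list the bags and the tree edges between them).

Treewidth 4.
One such decomposition:
Bags: B1 = {2, 5, 6, 7, 8}  B2 = {2, 4, 5, 6, 7}  B3 = {2, 4, 6, 7, 9}  B4 = {2, 3, 4, 5, 6}  B5 = {1, 2, 5, 6, 8}
Tree: B1–B2, B2–B3, B2–B4, B1–B5

Every bag has size at most 5, so the width is 5 − 1 = 4 and tw(G) ≤ 4. On the other hand G contains the 5-clique {2, 4, 6, 7, 9}. A clique must lie in a single bag of any decomposition, so no decomposition can have width below 4. The upper and lower bounds meet at 4, so that is the treewidth.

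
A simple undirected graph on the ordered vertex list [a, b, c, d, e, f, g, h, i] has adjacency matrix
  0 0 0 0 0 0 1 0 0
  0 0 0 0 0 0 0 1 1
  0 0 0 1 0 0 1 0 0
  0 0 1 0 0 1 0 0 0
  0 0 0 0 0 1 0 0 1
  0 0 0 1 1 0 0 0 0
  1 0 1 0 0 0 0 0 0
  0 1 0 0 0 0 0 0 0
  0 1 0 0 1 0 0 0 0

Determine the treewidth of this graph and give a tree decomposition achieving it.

Treewidth 1.
One optimal decomposition is:
Bags: B1 = {b, h}  B2 = {b, i}  B3 = {e, i}  B4 = {e, f}  B5 = {d, f}  B6 = {c, d}  B7 = {c, g}  B8 = {a, g}
Tree: B1–B2, B2–B3, B3–B4, B4–B5, B5–B6, B6–B7, B7–B8

The largest bag has 2 vertices, giving width 1; this decomposition certifies tw(G) ≤ 1. Any graph with an edge has treewidth ≥ 1, and G has the edge h–b. Hence tw(G) = 1 exactly.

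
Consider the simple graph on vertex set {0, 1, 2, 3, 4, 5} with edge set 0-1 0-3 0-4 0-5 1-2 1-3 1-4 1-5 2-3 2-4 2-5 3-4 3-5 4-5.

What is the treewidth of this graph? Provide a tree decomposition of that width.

Treewidth 4.
Bags: B1 = {1, 2, 3, 4, 5}  B2 = {0, 1, 3, 4, 5}
Tree: B1–B2

Each bag holds 5 vertices, so the decomposition has width 4, which upper-bounds the treewidth. For the lower bound, the 5 vertices {0, 1, 3, 4, 5} are pairwise adjacent, and any tree decomposition puts a clique entirely inside one bag — forcing width ≥ 4. Therefore the treewidth is 4.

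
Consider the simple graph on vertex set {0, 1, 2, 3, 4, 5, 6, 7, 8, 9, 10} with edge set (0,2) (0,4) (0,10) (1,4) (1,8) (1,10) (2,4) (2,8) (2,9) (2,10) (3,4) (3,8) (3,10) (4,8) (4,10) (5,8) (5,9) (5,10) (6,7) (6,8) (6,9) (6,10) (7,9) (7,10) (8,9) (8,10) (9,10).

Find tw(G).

3

A width-3 tree decomposition is:
Bags: B1 = {2, 4, 8, 10}  B2 = {2, 8, 9, 10}  B3 = {5, 8, 9, 10}  B4 = {6, 8, 9, 10}  B5 = {0, 2, 4, 10}  B6 = {6, 7, 9, 10}  B7 = {3, 4, 8, 10}  B8 = {1, 4, 8, 10}
Tree: B1–B2, B2–B3, B3–B4, B1–B5, B4–B6, B1–B7, B7–B8
Each bag holds 4 vertices, so the decomposition has width 3, which upper-bounds the treewidth. For the lower bound, the 4 vertices {0, 2, 4, 10} are pairwise adjacent, and any tree decomposition puts a clique entirely inside one bag — forcing width ≥ 3. Therefore the treewidth is 3.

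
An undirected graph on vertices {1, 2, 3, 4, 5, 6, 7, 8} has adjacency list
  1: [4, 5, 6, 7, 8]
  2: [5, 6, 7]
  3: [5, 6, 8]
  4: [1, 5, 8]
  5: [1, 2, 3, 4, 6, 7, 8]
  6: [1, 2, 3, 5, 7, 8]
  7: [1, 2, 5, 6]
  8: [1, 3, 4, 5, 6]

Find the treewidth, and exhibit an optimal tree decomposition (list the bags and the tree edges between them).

Each bag holds 4 vertices, so the decomposition has width 3, which upper-bounds the treewidth. For the lower bound, the 4 vertices {1, 4, 5, 8} are pairwise adjacent, and any tree decomposition puts a clique entirely inside one bag — forcing width ≥ 3. The upper and lower bounds meet at 3, so that is the treewidth.

Treewidth 3.
Bags: B1 = {1, 5, 6, 7}  B2 = {1, 5, 6, 8}  B3 = {2, 5, 6, 7}  B4 = {1, 4, 5, 8}  B5 = {3, 5, 6, 8}
Tree: B1–B2, B1–B3, B2–B4, B2–B5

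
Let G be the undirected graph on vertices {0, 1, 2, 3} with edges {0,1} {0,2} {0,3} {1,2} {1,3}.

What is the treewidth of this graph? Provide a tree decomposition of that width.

Each bag holds 3 vertices, so the decomposition has width 2, which upper-bounds the treewidth. On the other hand G contains the 3-clique {0, 1, 2}. A clique must lie in a single bag of any decomposition, so no decomposition can have width below 2. Therefore the treewidth is 2.

Treewidth 2.
Bags: B1 = {0, 1, 2}  B2 = {0, 1, 3}
Tree: B1–B2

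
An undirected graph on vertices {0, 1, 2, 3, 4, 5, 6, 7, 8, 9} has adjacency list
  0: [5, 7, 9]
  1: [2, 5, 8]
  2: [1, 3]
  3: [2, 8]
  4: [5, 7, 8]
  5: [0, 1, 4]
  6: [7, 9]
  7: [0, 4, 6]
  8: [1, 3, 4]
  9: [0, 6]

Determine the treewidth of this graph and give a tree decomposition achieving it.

The largest bag has 3 vertices, giving width 2; this decomposition certifies tw(G) ≤ 2. Since 6–9–0–7–6 is a cycle in G, G is not acyclic. Forests are exactly the graphs of treewidth ≤ 1, so tw(G) ≥ 2. The upper and lower bounds meet at 2, so that is the treewidth.

Treewidth 2.
One such decomposition:
Bags: B1 = {6, 7, 9}  B2 = {0, 7, 9}  B3 = {0, 4, 7}  B4 = {0, 4, 5}  B5 = {4, 5, 8}  B6 = {1, 5, 8}  B7 = {1, 3, 8}  B8 = {1, 2, 3}
Tree: B1–B2, B2–B3, B3–B4, B4–B5, B5–B6, B6–B7, B7–B8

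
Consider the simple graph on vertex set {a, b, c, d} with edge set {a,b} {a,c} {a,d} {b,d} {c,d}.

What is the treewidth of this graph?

A width-2 tree decomposition is:
Bags: B1 = {a, c, d}  B2 = {a, b, d}
Tree: B1–B2
Every bag has size at most 3, so the width is 3 − 1 = 2 and tw(G) ≤ 2. For the lower bound, the 3 vertices {a, c, d} are pairwise adjacent, and any tree decomposition puts a clique entirely inside one bag — forcing width ≥ 2. Hence tw(G) = 2 exactly.

2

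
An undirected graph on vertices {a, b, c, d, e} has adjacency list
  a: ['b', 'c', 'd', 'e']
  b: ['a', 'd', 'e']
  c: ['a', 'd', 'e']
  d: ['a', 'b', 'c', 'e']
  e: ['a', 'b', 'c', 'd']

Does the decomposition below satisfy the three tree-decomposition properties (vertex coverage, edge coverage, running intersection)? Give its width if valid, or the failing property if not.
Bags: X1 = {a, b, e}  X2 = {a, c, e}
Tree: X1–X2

A tree decomposition must satisfy three properties: every vertex lies in some bag; for every edge, both endpoints lie together in some bag; and for every vertex, the bags containing it form a connected subtree. Here vertex d appears in no bag, so the decomposition is invalid.

No — vertex d appears in no bag.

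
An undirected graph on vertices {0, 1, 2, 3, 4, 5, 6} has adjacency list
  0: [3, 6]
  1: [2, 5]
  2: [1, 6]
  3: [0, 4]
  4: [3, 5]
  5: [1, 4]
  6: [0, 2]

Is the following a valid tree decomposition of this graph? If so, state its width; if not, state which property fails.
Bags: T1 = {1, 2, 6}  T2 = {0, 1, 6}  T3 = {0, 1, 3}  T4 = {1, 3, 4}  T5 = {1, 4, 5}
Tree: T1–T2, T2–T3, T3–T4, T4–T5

Every vertex of G appears in some bag (union = {0, 1, 2, 3, 4, 5, 6}); every edge is covered by a bag; and for each vertex v the set of bags containing v is connected in the bag tree. The decomposition is therefore valid. The largest bag has 3 vertices, so the width is 2.

Yes; width 2.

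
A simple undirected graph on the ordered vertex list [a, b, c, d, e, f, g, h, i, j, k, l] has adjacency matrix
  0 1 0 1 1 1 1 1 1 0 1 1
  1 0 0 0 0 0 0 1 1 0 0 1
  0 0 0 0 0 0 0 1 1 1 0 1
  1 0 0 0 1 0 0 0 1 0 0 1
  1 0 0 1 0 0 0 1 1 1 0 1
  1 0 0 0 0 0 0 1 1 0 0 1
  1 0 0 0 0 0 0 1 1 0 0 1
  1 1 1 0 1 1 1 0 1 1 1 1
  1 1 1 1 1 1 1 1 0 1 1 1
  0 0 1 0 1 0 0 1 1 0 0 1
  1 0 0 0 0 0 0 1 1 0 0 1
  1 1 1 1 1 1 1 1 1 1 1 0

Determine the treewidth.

A width-4 tree decomposition is:
Bags: B1 = {e, h, i, j, l}  B2 = {a, e, h, i, l}  B3 = {a, d, e, i, l}  B4 = {a, h, i, k, l}  B5 = {c, h, i, j, l}  B6 = {a, b, h, i, l}  B7 = {a, f, h, i, l}  B8 = {a, g, h, i, l}
Tree: B1–B2, B2–B3, B2–B4, B1–B5, B2–B6, B6–B7, B4–B8
The largest bag has 5 vertices, giving width 4; this decomposition certifies tw(G) ≤ 4. For the lower bound, the 5 vertices {a, d, e, i, l} are pairwise adjacent, and any tree decomposition puts a clique entirely inside one bag — forcing width ≥ 4. The upper and lower bounds meet at 4, so that is the treewidth.

4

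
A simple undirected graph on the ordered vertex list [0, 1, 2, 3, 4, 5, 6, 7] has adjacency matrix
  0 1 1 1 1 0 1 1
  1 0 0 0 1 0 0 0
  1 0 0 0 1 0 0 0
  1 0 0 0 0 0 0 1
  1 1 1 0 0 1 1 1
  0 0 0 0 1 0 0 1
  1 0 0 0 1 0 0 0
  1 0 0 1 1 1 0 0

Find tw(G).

A width-2 tree decomposition is:
Bags: B1 = {0, 4, 7}  B2 = {4, 5, 7}  B3 = {0, 1, 4}  B4 = {0, 4, 6}  B5 = {0, 3, 7}  B6 = {0, 2, 4}
Tree: B1–B2, B1–B3, B3–B4, B1–B5, B4–B6
The largest bag has 3 vertices, giving width 2; this decomposition certifies tw(G) ≤ 2. On the other hand G contains the 3-clique {0, 3, 7}. A clique must lie in a single bag of any decomposition, so no decomposition can have width below 2. Combining the bounds, tw(G) = 2.

2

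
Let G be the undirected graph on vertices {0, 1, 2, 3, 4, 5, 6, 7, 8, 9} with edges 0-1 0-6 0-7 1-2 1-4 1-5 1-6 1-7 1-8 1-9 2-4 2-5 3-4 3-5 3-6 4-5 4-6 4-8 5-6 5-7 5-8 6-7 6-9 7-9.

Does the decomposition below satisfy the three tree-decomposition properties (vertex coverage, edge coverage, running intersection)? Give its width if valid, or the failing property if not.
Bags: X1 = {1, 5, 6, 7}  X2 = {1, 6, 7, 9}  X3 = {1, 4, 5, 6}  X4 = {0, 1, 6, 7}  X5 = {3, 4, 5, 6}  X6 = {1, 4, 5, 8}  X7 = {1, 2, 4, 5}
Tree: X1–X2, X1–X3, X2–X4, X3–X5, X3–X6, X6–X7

Yes; width 3.

Checking the three conditions: (i) the bags cover all of {0, 1, 2, 3, 4, 5, 6, 7, 8, 9}; (ii) for each edge, some bag contains both endpoints; (iii) the bags containing any fixed vertex form a subtree. All hold, so the decomposition is valid with width 4 − 1 = 3.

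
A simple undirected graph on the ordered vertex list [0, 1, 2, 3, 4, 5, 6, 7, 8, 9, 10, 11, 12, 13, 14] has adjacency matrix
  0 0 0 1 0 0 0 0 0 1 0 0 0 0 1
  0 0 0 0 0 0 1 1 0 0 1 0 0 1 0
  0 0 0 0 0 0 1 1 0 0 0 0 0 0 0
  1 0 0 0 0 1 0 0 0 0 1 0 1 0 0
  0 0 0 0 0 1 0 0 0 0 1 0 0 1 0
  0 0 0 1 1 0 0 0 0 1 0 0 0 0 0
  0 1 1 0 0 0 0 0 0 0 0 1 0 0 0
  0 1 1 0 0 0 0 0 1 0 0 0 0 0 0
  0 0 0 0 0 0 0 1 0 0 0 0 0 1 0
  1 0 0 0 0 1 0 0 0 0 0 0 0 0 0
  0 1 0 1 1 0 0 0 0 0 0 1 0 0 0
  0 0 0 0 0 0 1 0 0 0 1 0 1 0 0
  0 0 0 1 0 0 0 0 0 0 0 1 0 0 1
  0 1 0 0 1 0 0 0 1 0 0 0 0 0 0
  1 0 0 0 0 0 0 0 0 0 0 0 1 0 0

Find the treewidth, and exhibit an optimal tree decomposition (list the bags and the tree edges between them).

Treewidth 3.
One optimal decomposition is:
Bags: B1 = {0, 9, 12, 14}  B2 = {0, 3, 9, 12}  B3 = {3, 5, 9, 12}  B4 = {3, 5, 11, 12}  B5 = {3, 5, 10, 11}  B6 = {4, 5, 10, 11}  B7 = {4, 6, 10, 11}  B8 = {1, 4, 6, 10}  B9 = {1, 4, 6, 13}  B10 = {1, 2, 6, 13}  B11 = {1, 2, 7, 13}  B12 = {2, 7, 8, 13}
Tree: B1–B2, B2–B3, B3–B4, B4–B5, B5–B6, B6–B7, B7–B8, B8–B9, B9–B10, B10–B11, B11–B12

The largest bag has 4 vertices, giving width 3; this decomposition certifies tw(G) ≤ 3. For the lower bound: the 4 vertex sets {0,9,14}, {12}, {3}, {4,5,10,11} are disjoint, each induces a connected subgraph, and every pair is joined by at least one edge of G. Contracting each set to a single vertex therefore yields K_{4} as a minor, and since treewidth is minor-monotone, tw(G) ≥ tw(K_{4}) = 3. Combining the bounds, tw(G) = 3.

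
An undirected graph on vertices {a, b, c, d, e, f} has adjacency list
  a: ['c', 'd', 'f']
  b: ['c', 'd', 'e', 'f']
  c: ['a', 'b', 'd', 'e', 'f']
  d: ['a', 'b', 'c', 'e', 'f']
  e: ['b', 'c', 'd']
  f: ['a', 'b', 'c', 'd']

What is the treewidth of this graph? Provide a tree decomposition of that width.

The largest bag has 4 vertices, giving width 3; this decomposition certifies tw(G) ≤ 3. For the lower bound, the 4 vertices {b, c, d, e} are pairwise adjacent, and any tree decomposition puts a clique entirely inside one bag — forcing width ≥ 3. Therefore the treewidth is 3.

Treewidth 3.
One such decomposition:
Bags: B1 = {a, c, d, f}  B2 = {b, c, d, f}  B3 = {b, c, d, e}
Tree: B1–B2, B2–B3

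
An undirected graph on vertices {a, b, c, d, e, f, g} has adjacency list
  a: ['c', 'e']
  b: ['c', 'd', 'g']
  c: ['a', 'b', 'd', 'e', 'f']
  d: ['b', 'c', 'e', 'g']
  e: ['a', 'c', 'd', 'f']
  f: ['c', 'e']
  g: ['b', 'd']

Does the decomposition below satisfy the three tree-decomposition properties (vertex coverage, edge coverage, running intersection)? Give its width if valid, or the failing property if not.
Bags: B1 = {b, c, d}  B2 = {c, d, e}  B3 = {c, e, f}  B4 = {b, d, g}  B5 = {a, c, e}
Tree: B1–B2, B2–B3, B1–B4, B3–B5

Yes; width 2.

Checking the three conditions: (i) the bags cover all of {a, b, c, d, e, f, g}; (ii) for each edge, some bag contains both endpoints; (iii) the bags containing any fixed vertex form a subtree. All hold, so the decomposition is valid with width 3 − 1 = 2.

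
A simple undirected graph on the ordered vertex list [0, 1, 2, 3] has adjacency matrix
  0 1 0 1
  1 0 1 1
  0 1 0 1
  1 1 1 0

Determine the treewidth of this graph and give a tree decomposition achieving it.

Treewidth 2.
One such decomposition:
Bags: B1 = {0, 1, 3}  B2 = {1, 2, 3}
Tree: B1–B2

Each bag holds 3 vertices, so the decomposition has width 2, which upper-bounds the treewidth. Conversely, {0, 1, 3} is a clique of size 3, and the vertices of any clique must share a bag in every tree decomposition; so some bag has ≥ 3 vertices and tw(G) ≥ 2. Therefore the treewidth is 2.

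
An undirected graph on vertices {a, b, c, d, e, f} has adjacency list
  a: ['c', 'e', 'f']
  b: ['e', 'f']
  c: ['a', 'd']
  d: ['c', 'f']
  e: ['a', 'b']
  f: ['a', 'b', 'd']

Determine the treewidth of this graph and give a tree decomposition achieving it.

Treewidth 2.
One optimal decomposition is:
Bags: B1 = {b, e, f}  B2 = {a, e, f}  B3 = {a, d, f}  B4 = {a, c, d}
Tree: B1–B2, B2–B3, B3–B4

Every bag has size at most 3, so the width is 3 − 1 = 2 and tw(G) ≤ 2. For the lower bound, G contains the cycle b–e–a–f–b, so G is not a forest; only forests have treewidth ≤ 1, hence tw(G) ≥ 2. Therefore the treewidth is 2.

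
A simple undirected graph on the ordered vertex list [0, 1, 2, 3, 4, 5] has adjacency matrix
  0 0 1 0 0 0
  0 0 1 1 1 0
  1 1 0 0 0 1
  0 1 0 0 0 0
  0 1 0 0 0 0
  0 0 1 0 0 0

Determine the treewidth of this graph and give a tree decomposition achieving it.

Treewidth 1.
One such decomposition:
Bags: B1 = {1, 4}  B2 = {1, 2}  B3 = {1, 3}  B4 = {0, 2}  B5 = {2, 5}
Tree: B1–B2, B2–B3, B2–B4, B2–B5

The largest bag has 2 vertices, giving width 1; this decomposition certifies tw(G) ≤ 1. Since G has at least one edge (e.g. 4–1), it is not an edgeless graph, so tw(G) ≥ 1. The upper and lower bounds meet at 1, so that is the treewidth.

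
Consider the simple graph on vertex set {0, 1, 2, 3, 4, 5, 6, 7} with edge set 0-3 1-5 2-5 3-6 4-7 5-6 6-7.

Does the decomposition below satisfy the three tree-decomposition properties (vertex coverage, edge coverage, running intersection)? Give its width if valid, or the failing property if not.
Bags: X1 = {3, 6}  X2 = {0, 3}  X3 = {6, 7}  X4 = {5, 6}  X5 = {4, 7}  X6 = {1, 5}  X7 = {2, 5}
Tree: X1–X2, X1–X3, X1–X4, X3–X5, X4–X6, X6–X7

Yes; width 1.

Every vertex of G appears in some bag (union = {0, 1, 2, 3, 4, 5, 6, 7}); every edge is covered by a bag; and for each vertex v the set of bags containing v is connected in the bag tree. The decomposition is therefore valid. The largest bag has 2 vertices, so the width is 1.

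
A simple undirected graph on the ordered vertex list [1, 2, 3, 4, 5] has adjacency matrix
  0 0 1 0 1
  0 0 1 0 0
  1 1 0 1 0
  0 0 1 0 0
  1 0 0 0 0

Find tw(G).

A width-1 tree decomposition is:
Bags: B1 = {1, 5}  B2 = {1, 3}  B3 = {2, 3}  B4 = {3, 4}
Tree: B1–B2, B2–B3, B2–B4
Every bag has size at most 2, so the width is 2 − 1 = 1 and tw(G) ≤ 1. G has an edge, so its treewidth is at least 1. The upper and lower bounds meet at 1, so that is the treewidth.

1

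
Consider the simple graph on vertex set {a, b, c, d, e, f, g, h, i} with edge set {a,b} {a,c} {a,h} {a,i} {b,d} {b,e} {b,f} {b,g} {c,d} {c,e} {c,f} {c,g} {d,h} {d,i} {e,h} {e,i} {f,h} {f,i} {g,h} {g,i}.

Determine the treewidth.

4

A width-4 tree decomposition is:
Bags: B1 = {b, c, g, h, i}  B2 = {a, b, c, h, i}  B3 = {b, c, e, h, i}  B4 = {b, c, f, h, i}  B5 = {b, c, d, h, i}
Tree: B1–B2, B2–B3, B3–B4, B4–B5
The largest bag has 5 vertices, giving width 4; this decomposition certifies tw(G) ≤ 4. For the lower bound: the 5 vertex sets {c,g}, {a,b}, {e,h}, {i}, {f} are disjoint, each induces a connected subgraph, and every pair is joined by at least one edge of G. Contracting each set to a single vertex therefore yields K_{5} as a minor, and since treewidth is minor-monotone, tw(G) ≥ tw(K_{5}) = 4. Hence tw(G) = 4 exactly.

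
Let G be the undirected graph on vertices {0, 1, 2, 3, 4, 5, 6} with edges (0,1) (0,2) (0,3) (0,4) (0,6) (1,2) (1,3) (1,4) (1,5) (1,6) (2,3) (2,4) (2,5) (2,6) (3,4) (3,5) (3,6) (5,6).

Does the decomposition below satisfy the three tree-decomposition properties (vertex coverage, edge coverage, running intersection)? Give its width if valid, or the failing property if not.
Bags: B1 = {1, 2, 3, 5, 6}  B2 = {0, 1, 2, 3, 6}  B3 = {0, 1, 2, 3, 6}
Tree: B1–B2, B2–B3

No — vertex 4 appears in no bag.

A tree decomposition must satisfy three properties: every vertex lies in some bag; for every edge, both endpoints lie together in some bag; and for every vertex, the bags containing it form a connected subtree. Here vertex 4 appears in no bag, so the decomposition is invalid.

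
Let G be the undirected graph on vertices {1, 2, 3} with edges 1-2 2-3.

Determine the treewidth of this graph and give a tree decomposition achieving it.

Every bag has size at most 2, so the width is 2 − 1 = 1 and tw(G) ≤ 1. Since G has at least one edge (e.g. 2–1), it is not an edgeless graph, so tw(G) ≥ 1. Combining the bounds, tw(G) = 1.

Treewidth 1.
One such decomposition:
Bags: B1 = {1, 2}  B2 = {2, 3}
Tree: B1–B2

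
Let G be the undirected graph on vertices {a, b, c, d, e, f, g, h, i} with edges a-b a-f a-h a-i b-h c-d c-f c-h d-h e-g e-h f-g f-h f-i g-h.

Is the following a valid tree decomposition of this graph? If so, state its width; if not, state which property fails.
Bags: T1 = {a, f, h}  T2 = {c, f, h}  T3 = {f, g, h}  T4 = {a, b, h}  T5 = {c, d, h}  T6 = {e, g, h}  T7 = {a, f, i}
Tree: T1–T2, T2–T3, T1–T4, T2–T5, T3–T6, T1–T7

Yes; width 2.

Vertex coverage: the bags together contain {a, b, c, d, e, f, g, h, i}, the full vertex set. Edge coverage: each edge of G has both endpoints in at least one bag. Running intersection: for every vertex, the bags containing it form a connected subtree. All three properties hold, so this is a valid tree decomposition of width max|bag| − 1 = 2, and hence tw(G) ≤ 2.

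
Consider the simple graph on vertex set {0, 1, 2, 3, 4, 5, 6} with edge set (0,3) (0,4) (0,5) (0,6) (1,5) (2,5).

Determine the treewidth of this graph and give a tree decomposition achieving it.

Every bag has size at most 2, so the width is 2 − 1 = 1 and tw(G) ≤ 1. Since G has at least one edge (e.g. 5–1), it is not an edgeless graph, so tw(G) ≥ 1. Therefore the treewidth is 1.

Treewidth 1.
One optimal decomposition is:
Bags: B1 = {1, 5}  B2 = {0, 5}  B3 = {2, 5}  B4 = {0, 4}  B5 = {0, 6}  B6 = {0, 3}
Tree: B1–B2, B2–B3, B2–B4, B4–B5, B5–B6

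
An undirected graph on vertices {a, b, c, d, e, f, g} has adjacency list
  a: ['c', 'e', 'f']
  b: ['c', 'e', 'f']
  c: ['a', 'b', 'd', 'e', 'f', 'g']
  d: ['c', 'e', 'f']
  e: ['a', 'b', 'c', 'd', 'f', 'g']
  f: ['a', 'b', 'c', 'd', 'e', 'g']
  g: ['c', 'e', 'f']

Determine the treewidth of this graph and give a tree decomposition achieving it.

Treewidth 3.
One such decomposition:
Bags: B1 = {b, c, e, f}  B2 = {c, e, f, g}  B3 = {a, c, e, f}  B4 = {c, d, e, f}
Tree: B1–B2, B1–B3, B2–B4

Every bag has size at most 4, so the width is 4 − 1 = 3 and tw(G) ≤ 3. Conversely, {c, d, e, f} is a clique of size 4, and the vertices of any clique must share a bag in every tree decomposition; so some bag has ≥ 4 vertices and tw(G) ≥ 3. Hence tw(G) = 3 exactly.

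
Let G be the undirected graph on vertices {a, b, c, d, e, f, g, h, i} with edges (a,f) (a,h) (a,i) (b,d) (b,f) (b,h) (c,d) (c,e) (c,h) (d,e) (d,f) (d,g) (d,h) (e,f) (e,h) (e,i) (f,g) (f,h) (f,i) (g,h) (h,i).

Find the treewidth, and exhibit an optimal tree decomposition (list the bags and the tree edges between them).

Treewidth 3.
One such decomposition:
Bags: B1 = {a, f, h, i}  B2 = {e, f, h, i}  B3 = {d, e, f, h}  B4 = {d, f, g, h}  B5 = {c, d, e, h}  B6 = {b, d, f, h}
Tree: B1–B2, B2–B3, B3–B4, B3–B5, B3–B6

Every bag has size at most 4, so the width is 4 − 1 = 3 and tw(G) ≤ 3. On the other hand G contains the 4-clique {c, d, e, h}. A clique must lie in a single bag of any decomposition, so no decomposition can have width below 3. Hence tw(G) = 3 exactly.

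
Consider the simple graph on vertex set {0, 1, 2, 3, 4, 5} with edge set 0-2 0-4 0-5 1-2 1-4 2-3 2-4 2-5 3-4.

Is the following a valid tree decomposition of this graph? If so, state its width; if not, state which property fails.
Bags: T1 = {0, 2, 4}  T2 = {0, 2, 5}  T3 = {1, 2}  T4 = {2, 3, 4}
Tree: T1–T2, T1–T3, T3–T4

A tree decomposition must satisfy three properties: every vertex lies in some bag; for every edge, both endpoints lie together in some bag; and for every vertex, the bags containing it form a connected subtree. Here edge (4,1) lies in no bag, so the decomposition is invalid.

No — edge (4,1) lies in no bag.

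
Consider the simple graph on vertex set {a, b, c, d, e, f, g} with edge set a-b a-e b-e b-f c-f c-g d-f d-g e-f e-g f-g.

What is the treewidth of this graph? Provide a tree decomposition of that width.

The largest bag has 3 vertices, giving width 2; this decomposition certifies tw(G) ≤ 2. On the other hand G contains the 3-clique {a, b, e}. A clique must lie in a single bag of any decomposition, so no decomposition can have width below 2. The upper and lower bounds meet at 2, so that is the treewidth.

Treewidth 2.
One such decomposition:
Bags: B1 = {a, b, e}  B2 = {b, e, f}  B3 = {e, f, g}  B4 = {c, f, g}  B5 = {d, f, g}
Tree: B1–B2, B2–B3, B3–B4, B3–B5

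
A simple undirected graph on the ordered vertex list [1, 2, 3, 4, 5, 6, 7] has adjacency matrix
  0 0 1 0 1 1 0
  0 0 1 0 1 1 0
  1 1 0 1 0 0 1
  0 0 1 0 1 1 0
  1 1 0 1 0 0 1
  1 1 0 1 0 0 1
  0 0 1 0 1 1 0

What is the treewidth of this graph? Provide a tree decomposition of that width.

The largest bag has 4 vertices, giving width 3; this decomposition certifies tw(G) ≤ 3. For the lower bound: the 4 vertex sets {3,4}, {1,5}, {6}, {2} are disjoint, each induces a connected subgraph, and every pair is joined by at least one edge of G. Contracting each set to a single vertex therefore yields K_{4} as a minor, and since treewidth is minor-monotone, tw(G) ≥ tw(K_{4}) = 3. Therefore the treewidth is 3.

Treewidth 3.
One optimal decomposition is:
Bags: B1 = {3, 4, 5, 6}  B2 = {1, 3, 5, 6}  B3 = {2, 3, 5, 6}  B4 = {3, 5, 6, 7}
Tree: B1–B2, B2–B3, B3–B4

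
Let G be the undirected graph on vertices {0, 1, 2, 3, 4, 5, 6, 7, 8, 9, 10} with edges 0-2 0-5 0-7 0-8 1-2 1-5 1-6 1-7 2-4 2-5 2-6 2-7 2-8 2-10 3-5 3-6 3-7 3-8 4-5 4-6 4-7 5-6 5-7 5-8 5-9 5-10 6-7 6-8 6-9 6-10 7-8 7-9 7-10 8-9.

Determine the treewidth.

A width-4 tree decomposition is:
Bags: B1 = {3, 5, 6, 7, 8}  B2 = {2, 5, 6, 7, 8}  B3 = {5, 6, 7, 8, 9}  B4 = {2, 5, 6, 7, 10}  B5 = {2, 4, 5, 6, 7}  B6 = {0, 2, 5, 7, 8}  B7 = {1, 2, 5, 6, 7}
Tree: B1–B2, B1–B3, B2–B4, B2–B5, B2–B6, B5–B7
Each bag holds 5 vertices, so the decomposition has width 4, which upper-bounds the treewidth. Conversely, {0, 2, 5, 7, 8} is a clique of size 5, and the vertices of any clique must share a bag in every tree decomposition; so some bag has ≥ 5 vertices and tw(G) ≥ 4. Hence tw(G) = 4 exactly.

4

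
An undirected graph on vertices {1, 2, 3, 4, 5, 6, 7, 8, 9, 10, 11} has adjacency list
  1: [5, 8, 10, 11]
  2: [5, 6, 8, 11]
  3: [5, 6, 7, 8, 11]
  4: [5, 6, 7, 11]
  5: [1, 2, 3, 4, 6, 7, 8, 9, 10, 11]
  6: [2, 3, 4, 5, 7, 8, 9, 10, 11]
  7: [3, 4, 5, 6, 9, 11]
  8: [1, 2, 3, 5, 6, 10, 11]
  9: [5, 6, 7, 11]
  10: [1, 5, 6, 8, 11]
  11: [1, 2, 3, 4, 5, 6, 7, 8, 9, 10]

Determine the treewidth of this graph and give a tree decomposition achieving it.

Treewidth 4.
One such decomposition:
Bags: B1 = {3, 5, 6, 8, 11}  B2 = {2, 5, 6, 8, 11}  B3 = {5, 6, 8, 10, 11}  B4 = {1, 5, 8, 10, 11}  B5 = {3, 5, 6, 7, 11}  B6 = {4, 5, 6, 7, 11}  B7 = {5, 6, 7, 9, 11}
Tree: B1–B2, B2–B3, B3–B4, B1–B5, B5–B6, B5–B7

Each bag holds 5 vertices, so the decomposition has width 4, which upper-bounds the treewidth. For the lower bound, the 5 vertices {1, 5, 8, 10, 11} are pairwise adjacent, and any tree decomposition puts a clique entirely inside one bag — forcing width ≥ 4. Hence tw(G) = 4 exactly.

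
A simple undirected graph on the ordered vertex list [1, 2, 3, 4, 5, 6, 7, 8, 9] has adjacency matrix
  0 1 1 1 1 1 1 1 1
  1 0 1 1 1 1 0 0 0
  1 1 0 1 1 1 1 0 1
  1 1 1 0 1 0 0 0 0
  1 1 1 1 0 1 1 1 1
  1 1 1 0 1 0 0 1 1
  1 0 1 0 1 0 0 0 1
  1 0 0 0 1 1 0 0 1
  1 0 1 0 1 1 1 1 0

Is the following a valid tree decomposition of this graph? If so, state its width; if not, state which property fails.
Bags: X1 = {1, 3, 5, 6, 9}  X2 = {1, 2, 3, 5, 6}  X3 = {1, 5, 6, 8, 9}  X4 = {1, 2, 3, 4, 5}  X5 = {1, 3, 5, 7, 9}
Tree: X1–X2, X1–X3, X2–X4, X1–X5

Yes; width 4.

Checking the three conditions: (i) the bags cover all of {1, 2, 3, 4, 5, 6, 7, 8, 9}; (ii) for each edge, some bag contains both endpoints; (iii) the bags containing any fixed vertex form a subtree. All hold, so the decomposition is valid with width 5 − 1 = 4.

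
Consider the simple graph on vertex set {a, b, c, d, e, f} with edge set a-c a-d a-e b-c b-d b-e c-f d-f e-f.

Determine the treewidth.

A width-3 tree decomposition is:
Bags: B1 = {c, d, e, f}  B2 = {a, c, d, e}  B3 = {b, c, d, e}
Tree: B1–B2, B2–B3
Every bag has size at most 4, so the width is 4 − 1 = 3 and tw(G) ≤ 3. For the lower bound: the 4 vertex sets {c,f}, {a,d}, {e}, {b} are disjoint, each induces a connected subgraph, and every pair is joined by at least one edge of G. Contracting each set to a single vertex therefore yields K_{4} as a minor, and since treewidth is minor-monotone, tw(G) ≥ tw(K_{4}) = 3. Combining the bounds, tw(G) = 3.

3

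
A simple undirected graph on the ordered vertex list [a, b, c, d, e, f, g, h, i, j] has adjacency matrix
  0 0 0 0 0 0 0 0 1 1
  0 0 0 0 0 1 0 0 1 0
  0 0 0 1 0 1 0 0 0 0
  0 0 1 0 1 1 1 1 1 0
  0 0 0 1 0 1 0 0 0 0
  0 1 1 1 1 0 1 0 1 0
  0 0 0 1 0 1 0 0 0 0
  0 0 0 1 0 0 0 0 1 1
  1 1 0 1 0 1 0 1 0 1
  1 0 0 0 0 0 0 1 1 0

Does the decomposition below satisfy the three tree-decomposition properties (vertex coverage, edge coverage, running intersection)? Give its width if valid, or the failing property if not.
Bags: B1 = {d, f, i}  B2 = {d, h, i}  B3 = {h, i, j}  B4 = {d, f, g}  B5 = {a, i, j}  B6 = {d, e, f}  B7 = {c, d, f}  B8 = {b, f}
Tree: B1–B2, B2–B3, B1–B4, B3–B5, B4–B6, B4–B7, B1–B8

No — edge (i,b) lies in no bag.

A tree decomposition must satisfy three properties: every vertex lies in some bag; for every edge, both endpoints lie together in some bag; and for every vertex, the bags containing it form a connected subtree. Here edge (i,b) lies in no bag, so the decomposition is invalid.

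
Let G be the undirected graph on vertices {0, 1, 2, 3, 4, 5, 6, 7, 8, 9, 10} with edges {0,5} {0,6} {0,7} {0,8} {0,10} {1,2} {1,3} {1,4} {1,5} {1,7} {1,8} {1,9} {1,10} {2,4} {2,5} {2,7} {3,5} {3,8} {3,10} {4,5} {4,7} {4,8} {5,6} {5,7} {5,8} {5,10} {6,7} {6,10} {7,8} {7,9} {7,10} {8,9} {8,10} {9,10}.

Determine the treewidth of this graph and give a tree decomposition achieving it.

Each bag holds 5 vertices, so the decomposition has width 4, which upper-bounds the treewidth. For the lower bound, the 5 vertices {1, 7, 8, 9, 10} are pairwise adjacent, and any tree decomposition puts a clique entirely inside one bag — forcing width ≥ 4. Combining the bounds, tw(G) = 4.

Treewidth 4.
One optimal decomposition is:
Bags: B1 = {0, 5, 6, 7, 10}  B2 = {0, 5, 7, 8, 10}  B3 = {1, 5, 7, 8, 10}  B4 = {1, 4, 5, 7, 8}  B5 = {1, 7, 8, 9, 10}  B6 = {1, 2, 4, 5, 7}  B7 = {1, 3, 5, 8, 10}
Tree: B1–B2, B2–B3, B3–B4, B3–B5, B4–B6, B3–B7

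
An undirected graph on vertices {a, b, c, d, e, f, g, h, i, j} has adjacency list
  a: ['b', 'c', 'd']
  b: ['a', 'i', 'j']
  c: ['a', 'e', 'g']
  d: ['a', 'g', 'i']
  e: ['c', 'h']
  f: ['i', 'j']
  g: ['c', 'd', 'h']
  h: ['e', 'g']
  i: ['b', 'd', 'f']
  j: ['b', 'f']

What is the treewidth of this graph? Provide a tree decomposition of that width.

Each bag holds 3 vertices, so the decomposition has width 2, which upper-bounds the treewidth. The edges e–h–g–c–e form a cycle, so G is not a tree and its treewidth is at least 2. Therefore the treewidth is 2.

Treewidth 2.
One such decomposition:
Bags: B1 = {c, e, h}  B2 = {c, g, h}  B3 = {a, c, g}  B4 = {a, d, g}  B5 = {a, b, d}  B6 = {b, d, i}  B7 = {b, i, j}  B8 = {f, i, j}
Tree: B1–B2, B2–B3, B3–B4, B4–B5, B5–B6, B6–B7, B7–B8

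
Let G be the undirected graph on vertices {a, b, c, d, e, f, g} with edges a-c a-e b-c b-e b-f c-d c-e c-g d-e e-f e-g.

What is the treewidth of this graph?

A width-2 tree decomposition is:
Bags: B1 = {a, c, e}  B2 = {b, c, e}  B3 = {c, d, e}  B4 = {c, e, g}  B5 = {b, e, f}
Tree: B1–B2, B1–B3, B2–B4, B2–B5
Every bag has size at most 3, so the width is 3 − 1 = 2 and tw(G) ≤ 2. On the other hand G contains the 3-clique {c, d, e}. A clique must lie in a single bag of any decomposition, so no decomposition can have width below 2. Therefore the treewidth is 2.

2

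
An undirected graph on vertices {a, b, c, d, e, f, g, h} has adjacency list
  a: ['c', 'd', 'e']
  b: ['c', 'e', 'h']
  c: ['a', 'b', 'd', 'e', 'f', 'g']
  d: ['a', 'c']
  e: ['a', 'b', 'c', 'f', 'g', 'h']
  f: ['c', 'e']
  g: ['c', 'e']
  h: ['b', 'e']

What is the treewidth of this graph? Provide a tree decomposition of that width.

Each bag holds 3 vertices, so the decomposition has width 2, which upper-bounds the treewidth. For the lower bound, the 3 vertices {b, e, h} are pairwise adjacent, and any tree decomposition puts a clique entirely inside one bag — forcing width ≥ 2. Therefore the treewidth is 2.

Treewidth 2.
One optimal decomposition is:
Bags: B1 = {b, c, e}  B2 = {b, e, h}  B3 = {c, e, g}  B4 = {c, e, f}  B5 = {a, c, e}  B6 = {a, c, d}
Tree: B1–B2, B1–B3, B3–B4, B4–B5, B5–B6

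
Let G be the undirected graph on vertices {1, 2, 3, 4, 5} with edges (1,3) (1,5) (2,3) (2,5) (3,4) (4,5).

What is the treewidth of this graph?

A width-2 tree decomposition is:
Bags: B1 = {1, 3, 5}  B2 = {3, 4, 5}  B3 = {2, 3, 5}
Tree: B1–B2, B2–B3
Every bag has size at most 3, so the width is 3 − 1 = 2 and tw(G) ≤ 2. The edges 1–3–4–5–1 form a cycle, so G is not a tree and its treewidth is at least 2. Therefore the treewidth is 2.

2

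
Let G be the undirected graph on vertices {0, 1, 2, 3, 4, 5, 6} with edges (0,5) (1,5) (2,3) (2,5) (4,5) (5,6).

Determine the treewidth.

A width-1 tree decomposition is:
Bags: B1 = {5, 6}  B2 = {0, 5}  B3 = {4, 5}  B4 = {2, 5}  B5 = {2, 3}  B6 = {1, 5}
Tree: B1–B2, B2–B3, B1–B4, B4–B5, B2–B6
The largest bag has 2 vertices, giving width 1; this decomposition certifies tw(G) ≤ 1. Since G has at least one edge (e.g. 5–6), it is not an edgeless graph, so tw(G) ≥ 1. Hence tw(G) = 1 exactly.

1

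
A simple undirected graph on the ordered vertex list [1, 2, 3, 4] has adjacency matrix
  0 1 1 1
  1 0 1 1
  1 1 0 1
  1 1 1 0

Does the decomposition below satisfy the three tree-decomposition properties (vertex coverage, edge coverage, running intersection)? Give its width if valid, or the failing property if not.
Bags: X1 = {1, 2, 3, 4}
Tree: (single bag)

Every vertex of G appears in some bag (union = {1, 2, 3, 4}); every edge is covered by a bag; and for each vertex v the set of bags containing v is connected in the bag tree. The decomposition is therefore valid. The largest bag has 4 vertices, so the width is 3.

Yes; width 3.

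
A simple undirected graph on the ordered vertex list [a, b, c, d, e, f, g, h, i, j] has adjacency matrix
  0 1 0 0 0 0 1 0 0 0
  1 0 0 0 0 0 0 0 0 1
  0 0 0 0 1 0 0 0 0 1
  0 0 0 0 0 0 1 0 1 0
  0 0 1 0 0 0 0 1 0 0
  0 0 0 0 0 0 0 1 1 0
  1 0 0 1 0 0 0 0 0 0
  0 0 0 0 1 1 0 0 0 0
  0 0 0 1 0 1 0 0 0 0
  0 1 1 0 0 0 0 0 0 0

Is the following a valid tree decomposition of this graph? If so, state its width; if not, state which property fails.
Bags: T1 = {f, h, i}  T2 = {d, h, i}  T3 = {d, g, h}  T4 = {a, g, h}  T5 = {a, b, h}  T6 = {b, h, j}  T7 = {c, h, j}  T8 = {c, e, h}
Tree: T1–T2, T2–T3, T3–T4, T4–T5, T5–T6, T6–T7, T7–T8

Yes; width 2.

Checking the three conditions: (i) the bags cover all of {a, b, c, d, e, f, g, h, i, j}; (ii) for each edge, some bag contains both endpoints; (iii) the bags containing any fixed vertex form a subtree. All hold, so the decomposition is valid with width 3 − 1 = 2.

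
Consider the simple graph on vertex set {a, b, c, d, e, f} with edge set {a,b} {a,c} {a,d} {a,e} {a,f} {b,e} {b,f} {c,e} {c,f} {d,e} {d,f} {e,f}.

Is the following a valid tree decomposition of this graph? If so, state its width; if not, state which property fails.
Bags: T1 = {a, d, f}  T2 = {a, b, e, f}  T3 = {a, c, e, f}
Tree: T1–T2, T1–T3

No — edge (e,d) lies in no bag.

A tree decomposition must satisfy three properties: every vertex lies in some bag; for every edge, both endpoints lie together in some bag; and for every vertex, the bags containing it form a connected subtree. Here edge (e,d) lies in no bag, so the decomposition is invalid.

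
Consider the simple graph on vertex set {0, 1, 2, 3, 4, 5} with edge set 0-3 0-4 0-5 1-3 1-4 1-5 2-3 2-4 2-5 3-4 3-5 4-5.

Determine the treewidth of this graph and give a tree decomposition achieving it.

Treewidth 3.
Bags: B1 = {0, 3, 4, 5}  B2 = {2, 3, 4, 5}  B3 = {1, 3, 4, 5}
Tree: B1–B2, B2–B3

Every bag has size at most 4, so the width is 4 − 1 = 3 and tw(G) ≤ 3. For the lower bound, the 4 vertices {0, 3, 4, 5} are pairwise adjacent, and any tree decomposition puts a clique entirely inside one bag — forcing width ≥ 3. Hence tw(G) = 3 exactly.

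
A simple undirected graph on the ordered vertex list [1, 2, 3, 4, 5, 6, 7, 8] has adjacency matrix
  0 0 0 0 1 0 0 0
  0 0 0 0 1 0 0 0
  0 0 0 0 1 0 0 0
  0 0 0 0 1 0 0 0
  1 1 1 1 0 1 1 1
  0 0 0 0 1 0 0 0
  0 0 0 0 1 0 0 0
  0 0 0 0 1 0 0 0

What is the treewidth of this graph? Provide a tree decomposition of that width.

Treewidth 1.
One optimal decomposition is:
Bags: B1 = {4, 5}  B2 = {5, 8}  B3 = {5, 6}  B4 = {5, 7}  B5 = {1, 5}  B6 = {3, 5}  B7 = {2, 5}
Tree: B1–B2, B2–B3, B1–B4, B1–B5, B1–B6, B6–B7

Each bag holds 2 vertices, so the decomposition has width 1, which upper-bounds the treewidth. Any graph with an edge has treewidth ≥ 1, and G has the edge 5–4. The upper and lower bounds meet at 1, so that is the treewidth.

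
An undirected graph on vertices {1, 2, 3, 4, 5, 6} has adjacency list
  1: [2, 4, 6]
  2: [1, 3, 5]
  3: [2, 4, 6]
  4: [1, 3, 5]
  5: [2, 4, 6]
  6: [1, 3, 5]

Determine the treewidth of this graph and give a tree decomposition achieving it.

Treewidth 3.
One such decomposition:
Bags: B1 = {2, 4, 5, 6}  B2 = {1, 2, 4, 6}  B3 = {2, 3, 4, 6}
Tree: B1–B2, B2–B3

Every bag has size at most 4, so the width is 4 − 1 = 3 and tw(G) ≤ 3. For the lower bound: the 4 vertex sets {2,5}, {1,6}, {4}, {3} are disjoint, each induces a connected subgraph, and every pair is joined by at least one edge of G. Contracting each set to a single vertex therefore yields K_{4} as a minor, and since treewidth is minor-monotone, tw(G) ≥ tw(K_{4}) = 3. Combining the bounds, tw(G) = 3.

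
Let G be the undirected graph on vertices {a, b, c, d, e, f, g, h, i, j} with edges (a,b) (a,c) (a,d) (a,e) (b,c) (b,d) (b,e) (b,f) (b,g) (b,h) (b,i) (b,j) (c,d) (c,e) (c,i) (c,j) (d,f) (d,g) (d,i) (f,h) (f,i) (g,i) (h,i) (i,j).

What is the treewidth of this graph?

3

A width-3 tree decomposition is:
Bags: B1 = {b, d, f, i}  B2 = {b, c, d, i}  B3 = {b, c, i, j}  B4 = {b, d, g, i}  B5 = {a, b, c, d}  B6 = {b, f, h, i}  B7 = {a, b, c, e}
Tree: B1–B2, B2–B3, B2–B4, B2–B5, B1–B6, B5–B7
The largest bag has 4 vertices, giving width 3; this decomposition certifies tw(G) ≤ 3. For the lower bound, the 4 vertices {a, b, c, e} are pairwise adjacent, and any tree decomposition puts a clique entirely inside one bag — forcing width ≥ 3. Combining the bounds, tw(G) = 3.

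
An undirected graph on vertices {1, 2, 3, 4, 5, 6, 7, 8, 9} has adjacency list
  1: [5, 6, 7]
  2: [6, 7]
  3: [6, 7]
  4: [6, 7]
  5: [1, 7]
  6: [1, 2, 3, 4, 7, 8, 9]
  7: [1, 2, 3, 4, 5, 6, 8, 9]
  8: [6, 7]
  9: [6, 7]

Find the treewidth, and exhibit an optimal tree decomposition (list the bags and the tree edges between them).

Every bag has size at most 3, so the width is 3 − 1 = 2 and tw(G) ≤ 2. For the lower bound, the 3 vertices {1, 5, 7} are pairwise adjacent, and any tree decomposition puts a clique entirely inside one bag — forcing width ≥ 2. The upper and lower bounds meet at 2, so that is the treewidth.

Treewidth 2.
One such decomposition:
Bags: B1 = {3, 6, 7}  B2 = {1, 6, 7}  B3 = {1, 5, 7}  B4 = {6, 7, 9}  B5 = {2, 6, 7}  B6 = {4, 6, 7}  B7 = {6, 7, 8}
Tree: B1–B2, B2–B3, B1–B4, B4–B5, B4–B6, B6–B7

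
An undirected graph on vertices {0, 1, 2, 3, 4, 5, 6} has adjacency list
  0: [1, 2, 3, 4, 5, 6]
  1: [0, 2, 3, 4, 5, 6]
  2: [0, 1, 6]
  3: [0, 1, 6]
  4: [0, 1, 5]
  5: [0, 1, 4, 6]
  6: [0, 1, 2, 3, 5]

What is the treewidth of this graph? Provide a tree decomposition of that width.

Treewidth 3.
Bags: B1 = {0, 1, 3, 6}  B2 = {0, 1, 5, 6}  B3 = {0, 1, 4, 5}  B4 = {0, 1, 2, 6}
Tree: B1–B2, B2–B3, B1–B4

The largest bag has 4 vertices, giving width 3; this decomposition certifies tw(G) ≤ 3. For the lower bound, the 4 vertices {0, 1, 4, 5} are pairwise adjacent, and any tree decomposition puts a clique entirely inside one bag — forcing width ≥ 3. Therefore the treewidth is 3.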